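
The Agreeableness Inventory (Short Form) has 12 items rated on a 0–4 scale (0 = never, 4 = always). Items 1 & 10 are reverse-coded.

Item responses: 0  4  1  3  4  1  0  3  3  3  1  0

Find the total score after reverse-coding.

25

Reverse-coded items (on a 0–4 scale, reversed = 4 − raw):
  item 1: 4 − 0 = 4
  item 10: 4 − 3 = 1
After reverse-coding: 4, 4, 1, 3, 4, 1, 0, 3, 3, 1, 1, 0
Total = 4 + 4 + 1 + 3 + 4 + 1 + 0 + 3 + 3 + 1 + 1 + 0 = 25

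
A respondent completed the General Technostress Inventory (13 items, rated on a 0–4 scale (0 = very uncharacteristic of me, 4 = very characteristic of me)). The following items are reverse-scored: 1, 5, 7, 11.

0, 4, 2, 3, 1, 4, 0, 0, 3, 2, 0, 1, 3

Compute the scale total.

37

Apply reverse scoring (on a 0–4 scale, reversed = 4 − raw):
  item 1: 4 − 0 = 4
  item 5: 4 − 1 = 3
  item 7: 4 − 0 = 4
  item 11: 4 − 0 = 4
After reverse-coding: 4, 4, 2, 3, 3, 4, 4, 0, 3, 2, 4, 1, 3
Total = 4 + 4 + 2 + 3 + 3 + 4 + 4 + 0 + 3 + 2 + 4 + 1 + 3 = 37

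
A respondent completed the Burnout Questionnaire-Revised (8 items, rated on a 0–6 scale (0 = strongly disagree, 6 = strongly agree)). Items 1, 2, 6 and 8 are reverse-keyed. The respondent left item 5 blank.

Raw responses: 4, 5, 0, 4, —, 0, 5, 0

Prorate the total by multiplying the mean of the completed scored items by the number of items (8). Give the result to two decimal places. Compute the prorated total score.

27.43

Reverse-coded (reversed = (0+6) − raw = 6 − raw):
  item 1: 6 − 4 = 2
  item 2: 6 − 5 = 1
  item 6: 6 − 0 = 6
  item 8: 6 − 0 = 6
Completed scored items (7 of 8): 2, 1, 0, 4, 6, 5, 6; sum = 24.
Person mean = 24 / 7 ≈ 3.4286
Prorated total = (24 / 7) × 8 = 27.43 (to 2 dp)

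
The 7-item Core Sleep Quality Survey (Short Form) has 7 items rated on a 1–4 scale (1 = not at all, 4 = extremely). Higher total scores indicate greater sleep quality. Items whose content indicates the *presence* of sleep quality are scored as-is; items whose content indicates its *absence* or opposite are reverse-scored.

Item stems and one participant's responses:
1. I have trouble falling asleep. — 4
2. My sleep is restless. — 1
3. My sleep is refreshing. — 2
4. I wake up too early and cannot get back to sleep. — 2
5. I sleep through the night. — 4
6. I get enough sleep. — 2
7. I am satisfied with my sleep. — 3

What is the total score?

Items 1, 2, 4 describe the absence/opposite of sleep quality → reverse-score.
on a 1–4 scale, reversed = 5 − raw.
  item 1: 5 − 4 = 1
  item 2: 5 − 1 = 4
  item 3: 2
  item 4: 5 − 2 = 3
  item 5: 4
  item 6: 2
  item 7: 3
Total = 1 + 4 + 2 + 3 + 4 + 2 + 3 = 19

19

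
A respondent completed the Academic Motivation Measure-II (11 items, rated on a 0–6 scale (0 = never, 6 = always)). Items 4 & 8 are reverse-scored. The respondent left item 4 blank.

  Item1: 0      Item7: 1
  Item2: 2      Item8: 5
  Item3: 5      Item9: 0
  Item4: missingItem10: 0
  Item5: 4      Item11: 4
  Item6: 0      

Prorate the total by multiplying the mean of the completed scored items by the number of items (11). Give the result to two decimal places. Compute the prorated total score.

Reverse-coded (reversed = (0+6) − raw = 6 − raw):
  item 8: 6 − 5 = 1
Completed scored items (10 of 11): 0, 2, 5, 4, 0, 1, 1, 0, 0, 4; sum = 17.
Person mean = 17 / 10 ≈ 1.7000
Prorated total = (17 / 10) × 11 = 18.70 (to 2 dp)

18.70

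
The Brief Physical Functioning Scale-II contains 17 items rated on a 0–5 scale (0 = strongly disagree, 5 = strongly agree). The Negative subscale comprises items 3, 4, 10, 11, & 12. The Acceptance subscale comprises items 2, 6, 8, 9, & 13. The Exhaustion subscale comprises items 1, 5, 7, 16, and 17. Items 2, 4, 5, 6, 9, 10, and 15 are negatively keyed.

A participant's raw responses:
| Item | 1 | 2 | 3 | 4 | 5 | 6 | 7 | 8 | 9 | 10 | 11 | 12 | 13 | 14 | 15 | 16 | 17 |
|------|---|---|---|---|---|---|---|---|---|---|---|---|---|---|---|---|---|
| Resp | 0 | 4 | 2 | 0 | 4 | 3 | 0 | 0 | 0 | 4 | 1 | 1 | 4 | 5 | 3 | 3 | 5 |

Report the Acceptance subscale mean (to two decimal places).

2.40

Acceptance items: 2, 6, 8, 9, 13.
Of these, items 2, 6 and 9 are negatively keyed; reverse-coded value = 5 − response.
  item 2: 5 − 4 = 1
  item 6: 5 − 3 = 2
  item 8: 0
  item 9: 5 − 0 = 5
  item 13: 4
Sum = 1 + 2 + 0 + 5 + 4 = 12
Mean = 12 / 5 = 2.40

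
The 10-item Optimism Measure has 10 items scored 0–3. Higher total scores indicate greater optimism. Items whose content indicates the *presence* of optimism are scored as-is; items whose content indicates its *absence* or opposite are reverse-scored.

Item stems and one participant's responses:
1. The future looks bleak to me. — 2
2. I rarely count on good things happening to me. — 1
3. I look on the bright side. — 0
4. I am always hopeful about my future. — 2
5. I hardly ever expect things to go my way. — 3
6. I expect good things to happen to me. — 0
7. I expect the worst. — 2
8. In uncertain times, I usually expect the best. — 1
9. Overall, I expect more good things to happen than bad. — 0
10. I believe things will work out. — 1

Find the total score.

8

Items 1, 2, 5, 7 describe the absence/opposite of optimism → reverse-score.
reversed = (0+3) − raw = 3 − raw.
  item 1: 3 − 2 = 1
  item 2: 3 − 1 = 2
  item 3: 0
  item 4: 2
  item 5: 3 − 3 = 0
  item 6: 0
  item 7: 3 − 2 = 1
  item 8: 1
  item 9: 0
  item 10: 1
Total = 1 + 2 + 0 + 2 + 0 + 0 + 1 + 1 + 0 + 1 = 8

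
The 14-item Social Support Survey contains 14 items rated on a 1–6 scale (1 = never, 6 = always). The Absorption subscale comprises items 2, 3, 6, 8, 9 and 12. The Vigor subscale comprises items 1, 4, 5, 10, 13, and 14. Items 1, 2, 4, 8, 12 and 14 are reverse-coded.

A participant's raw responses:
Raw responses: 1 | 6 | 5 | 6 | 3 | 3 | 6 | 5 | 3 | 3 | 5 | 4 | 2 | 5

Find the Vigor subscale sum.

Vigor items: 1, 4, 5, 10, 13, 14.
Of these, items 1, 4 and 14 are reverse-coded; reverse-coded value = 7 − response.
  item 1: 7 − 1 = 6
  item 4: 7 − 6 = 1
  item 5: 3
  item 10: 3
  item 13: 2
  item 14: 7 − 5 = 2
Sum = 6 + 1 + 3 + 3 + 2 + 2 = 17

17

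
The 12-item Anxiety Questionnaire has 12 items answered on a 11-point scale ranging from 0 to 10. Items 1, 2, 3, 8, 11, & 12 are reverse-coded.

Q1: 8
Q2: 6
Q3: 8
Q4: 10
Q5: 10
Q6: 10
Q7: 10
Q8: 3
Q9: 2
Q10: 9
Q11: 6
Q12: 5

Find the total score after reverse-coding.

75

Raw sum = 87. Reverse-coded items: 1, 2, 3, 8, 11, 12; their raw sum = 36.
Each reversal replaces raw with 10 − raw, changing the total by 10 − 2·raw per item.
Total = 87 + 6·10 − 2·36 = 87 + 60 − 72 = 75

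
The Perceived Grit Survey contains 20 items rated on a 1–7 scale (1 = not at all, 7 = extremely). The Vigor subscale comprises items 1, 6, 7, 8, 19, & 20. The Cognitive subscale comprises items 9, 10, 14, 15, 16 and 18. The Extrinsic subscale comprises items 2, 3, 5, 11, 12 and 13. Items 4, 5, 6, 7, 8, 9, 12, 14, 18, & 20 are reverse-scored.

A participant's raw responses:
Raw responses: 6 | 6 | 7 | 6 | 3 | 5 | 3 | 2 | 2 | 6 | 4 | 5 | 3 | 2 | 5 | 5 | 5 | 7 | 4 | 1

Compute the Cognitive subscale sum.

Cognitive items: 9, 10, 14, 15, 16, 18.
Of these, items 9, 14, and 18 are reverse-scored; reversed = (1+7) − raw = 8 − raw.
  item 9: 8 − 2 = 6
  item 10: 6
  item 14: 8 − 2 = 6
  item 15: 5
  item 16: 5
  item 18: 8 − 7 = 1
Sum = 6 + 6 + 6 + 5 + 5 + 1 = 29

29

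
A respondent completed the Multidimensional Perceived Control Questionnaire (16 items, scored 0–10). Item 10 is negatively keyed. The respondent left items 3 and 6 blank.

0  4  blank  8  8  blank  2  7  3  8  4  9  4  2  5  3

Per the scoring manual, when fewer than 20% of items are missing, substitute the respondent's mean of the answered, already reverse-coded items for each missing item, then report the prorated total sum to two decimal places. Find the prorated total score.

69.71

Reverse-coded (reverse-coded value = 10 − response):
  item 10: 10 − 8 = 2
Completed scored items (14 of 16): 0, 4, 8, 8, 2, 7, 3, 2, 4, 9, 4, 2, 5, 3; sum = 61.
Person mean = 61 / 14 ≈ 4.3571
Prorated total = (61 / 14) × 16 = 69.71 (to 2 dp)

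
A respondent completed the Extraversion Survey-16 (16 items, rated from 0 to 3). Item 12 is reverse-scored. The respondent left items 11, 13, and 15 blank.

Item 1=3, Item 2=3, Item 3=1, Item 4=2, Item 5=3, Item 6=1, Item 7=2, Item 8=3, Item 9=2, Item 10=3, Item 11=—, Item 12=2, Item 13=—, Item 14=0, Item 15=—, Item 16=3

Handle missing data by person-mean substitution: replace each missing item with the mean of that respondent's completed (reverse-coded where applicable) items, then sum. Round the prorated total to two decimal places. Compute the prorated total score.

33.23

Reverse-coded (reverse-coded value = 3 − response):
  item 12: 3 − 2 = 1
Completed scored items (13 of 16): 3, 3, 1, 2, 3, 1, 2, 3, 2, 3, 1, 0, 3; sum = 27.
Person mean = 27 / 13 ≈ 2.0769
Prorated total = (27 / 13) × 16 = 33.23 (to 2 dp)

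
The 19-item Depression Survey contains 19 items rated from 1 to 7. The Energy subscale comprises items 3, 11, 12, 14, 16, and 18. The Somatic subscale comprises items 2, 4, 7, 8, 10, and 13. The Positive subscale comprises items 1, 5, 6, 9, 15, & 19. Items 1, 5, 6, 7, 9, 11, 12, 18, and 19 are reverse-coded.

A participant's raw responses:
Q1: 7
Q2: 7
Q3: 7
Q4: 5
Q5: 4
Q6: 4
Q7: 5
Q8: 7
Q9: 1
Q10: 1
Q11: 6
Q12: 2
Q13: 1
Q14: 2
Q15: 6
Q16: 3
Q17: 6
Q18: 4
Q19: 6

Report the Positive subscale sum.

24

Positive items: 1, 5, 6, 9, 15, 19.
Of these, items 1, 5, 6, 9, & 19 are reverse-coded; reverse-coded value = 8 − response.
  item 1: 8 − 7 = 1
  item 5: 8 − 4 = 4
  item 6: 8 − 4 = 4
  item 9: 8 − 1 = 7
  item 15: 6
  item 19: 8 − 6 = 2
Sum = 1 + 4 + 4 + 7 + 6 + 2 = 24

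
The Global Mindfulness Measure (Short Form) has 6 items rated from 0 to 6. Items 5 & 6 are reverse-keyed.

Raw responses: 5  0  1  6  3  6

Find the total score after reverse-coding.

15

Reverse-keyed items use 6 − raw:
  item 5: 6 − 3 = 3
  item 6: 6 − 6 = 0
Scored responses: 5, 0, 1, 6, 3, 0
Total = 5 + 0 + 1 + 6 + 3 + 0 = 15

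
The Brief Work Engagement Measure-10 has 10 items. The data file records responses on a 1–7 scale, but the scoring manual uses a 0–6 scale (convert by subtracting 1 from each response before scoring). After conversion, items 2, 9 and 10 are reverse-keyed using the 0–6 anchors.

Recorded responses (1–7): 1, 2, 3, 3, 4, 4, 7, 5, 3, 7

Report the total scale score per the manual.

29

Convert to 0–6: 0, 1, 2, 2, 3, 3, 6, 4, 2, 6
Reverse-coded (reversed = (0+6) − raw = 6 − raw):
  item 2: 6 − 1 = 5
  item 9: 6 − 2 = 4
  item 10: 6 − 6 = 0
Scored: 0, 5, 2, 2, 3, 3, 6, 4, 4, 0
Total = 29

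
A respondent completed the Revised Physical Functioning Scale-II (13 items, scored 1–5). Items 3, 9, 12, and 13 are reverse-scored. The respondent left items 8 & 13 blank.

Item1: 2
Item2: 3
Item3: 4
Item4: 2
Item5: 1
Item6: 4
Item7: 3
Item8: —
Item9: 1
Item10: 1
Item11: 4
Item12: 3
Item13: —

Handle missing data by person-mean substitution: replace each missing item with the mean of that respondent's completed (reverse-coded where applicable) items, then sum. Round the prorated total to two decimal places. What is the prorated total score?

35.45

Reverse-coded (reverse-coded value = 6 − response):
  item 3: 6 − 4 = 2
  item 9: 6 − 1 = 5
  item 12: 6 − 3 = 3
Completed scored items (11 of 13): 2, 3, 2, 2, 1, 4, 3, 5, 1, 4, 3; sum = 30.
Person mean = 30 / 11 ≈ 2.7273
Prorated total = (30 / 11) × 13 = 35.45 (to 2 dp)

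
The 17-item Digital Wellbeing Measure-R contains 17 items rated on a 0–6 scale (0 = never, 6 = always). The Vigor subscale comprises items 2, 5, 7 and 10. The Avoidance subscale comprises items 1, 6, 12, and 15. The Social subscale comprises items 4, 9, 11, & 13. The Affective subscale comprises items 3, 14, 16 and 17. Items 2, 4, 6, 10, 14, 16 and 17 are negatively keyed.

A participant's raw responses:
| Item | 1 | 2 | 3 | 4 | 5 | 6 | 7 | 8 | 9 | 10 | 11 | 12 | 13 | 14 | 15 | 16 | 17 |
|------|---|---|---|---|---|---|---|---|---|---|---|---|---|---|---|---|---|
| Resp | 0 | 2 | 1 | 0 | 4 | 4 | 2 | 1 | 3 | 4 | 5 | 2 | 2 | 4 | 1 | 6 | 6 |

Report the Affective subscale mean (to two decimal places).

Affective items: 3, 14, 16, 17.
Of these, items 14, 16, & 17 are negatively keyed; reversed = (0+6) − raw = 6 − raw.
  item 3: 1
  item 14: 6 − 4 = 2
  item 16: 6 − 6 = 0
  item 17: 6 − 6 = 0
Sum = 1 + 2 + 0 + 0 = 3
Mean = 3 / 4 = 0.75

0.75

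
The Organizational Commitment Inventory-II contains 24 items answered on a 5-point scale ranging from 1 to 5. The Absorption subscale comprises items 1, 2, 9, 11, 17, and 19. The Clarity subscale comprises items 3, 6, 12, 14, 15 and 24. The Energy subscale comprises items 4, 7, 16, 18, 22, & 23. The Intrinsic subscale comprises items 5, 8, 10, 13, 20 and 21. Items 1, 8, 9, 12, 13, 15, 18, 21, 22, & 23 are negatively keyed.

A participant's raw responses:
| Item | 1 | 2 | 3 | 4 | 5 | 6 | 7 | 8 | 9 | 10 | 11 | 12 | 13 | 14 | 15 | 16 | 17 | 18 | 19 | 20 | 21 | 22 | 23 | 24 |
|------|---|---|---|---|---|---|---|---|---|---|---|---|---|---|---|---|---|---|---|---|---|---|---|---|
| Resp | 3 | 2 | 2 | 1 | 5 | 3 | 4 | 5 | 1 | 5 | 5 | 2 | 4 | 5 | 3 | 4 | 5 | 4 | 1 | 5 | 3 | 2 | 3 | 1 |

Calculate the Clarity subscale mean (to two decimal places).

Clarity items: 3, 6, 12, 14, 15, 24.
Of these, items 12 & 15 are negatively keyed; on a 1–5 scale, reversed = 6 − raw.
  item 3: 2
  item 6: 3
  item 12: 6 − 2 = 4
  item 14: 5
  item 15: 6 − 3 = 3
  item 24: 1
Sum = 2 + 3 + 4 + 5 + 3 + 1 = 18
Mean = 18 / 6 = 3.00

3.00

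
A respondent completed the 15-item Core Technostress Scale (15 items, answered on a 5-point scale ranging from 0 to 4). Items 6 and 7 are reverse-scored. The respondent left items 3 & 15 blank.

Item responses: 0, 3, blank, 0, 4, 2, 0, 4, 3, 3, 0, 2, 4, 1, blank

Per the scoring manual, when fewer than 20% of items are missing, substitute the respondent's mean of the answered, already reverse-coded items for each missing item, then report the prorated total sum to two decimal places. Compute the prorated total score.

Reverse-coded (reverse-coded value = 4 − response):
  item 6: 4 − 2 = 2
  item 7: 4 − 0 = 4
Completed scored items (13 of 15): 0, 3, 0, 4, 2, 4, 4, 3, 3, 0, 2, 4, 1; sum = 30.
Person mean = 30 / 13 ≈ 2.3077
Prorated total = (30 / 13) × 15 = 34.62 (to 2 dp)

34.62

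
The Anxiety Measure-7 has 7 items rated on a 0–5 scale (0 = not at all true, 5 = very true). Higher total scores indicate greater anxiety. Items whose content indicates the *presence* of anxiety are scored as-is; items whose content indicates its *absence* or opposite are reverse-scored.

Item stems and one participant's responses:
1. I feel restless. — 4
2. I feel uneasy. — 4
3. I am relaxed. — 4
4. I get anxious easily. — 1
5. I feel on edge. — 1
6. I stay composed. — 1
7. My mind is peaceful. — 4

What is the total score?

Items 3, 6, 7 describe the absence/opposite of anxiety → reverse-score.
on a 0–5 scale, reversed = 5 − raw.
  item 1: 4
  item 2: 4
  item 3: 5 − 4 = 1
  item 4: 1
  item 5: 1
  item 6: 5 − 1 = 4
  item 7: 5 − 4 = 1
Total = 4 + 4 + 1 + 1 + 1 + 4 + 1 = 16

16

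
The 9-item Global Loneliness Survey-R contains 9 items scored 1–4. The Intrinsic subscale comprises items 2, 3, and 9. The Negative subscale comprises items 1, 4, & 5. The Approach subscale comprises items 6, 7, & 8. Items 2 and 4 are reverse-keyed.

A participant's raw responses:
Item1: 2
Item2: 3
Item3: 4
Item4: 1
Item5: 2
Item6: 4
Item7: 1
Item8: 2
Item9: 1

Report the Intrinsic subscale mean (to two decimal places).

Intrinsic items: 2, 3, 9.
Of these, item 2 is reverse-keyed; on a 1–4 scale, reversed = 5 − raw.
  item 2: 5 − 3 = 2
  item 3: 4
  item 9: 1
Sum = 2 + 4 + 1 = 7
Mean = 7 / 3 = 2.33

2.33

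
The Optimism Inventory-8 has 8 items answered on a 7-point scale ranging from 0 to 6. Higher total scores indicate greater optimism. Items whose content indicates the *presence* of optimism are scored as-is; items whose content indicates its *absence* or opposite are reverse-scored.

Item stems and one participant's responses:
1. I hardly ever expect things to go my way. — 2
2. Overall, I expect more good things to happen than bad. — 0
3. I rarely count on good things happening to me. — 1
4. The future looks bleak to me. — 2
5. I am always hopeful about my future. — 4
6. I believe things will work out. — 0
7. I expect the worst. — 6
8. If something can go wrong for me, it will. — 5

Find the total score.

Items 1, 3, 4, 7, 8 describe the absence/opposite of optimism → reverse-score.
reverse-coded value = 6 − response.
  item 1: 6 − 2 = 4
  item 2: 0
  item 3: 6 − 1 = 5
  item 4: 6 − 2 = 4
  item 5: 4
  item 6: 0
  item 7: 6 − 6 = 0
  item 8: 6 − 5 = 1
Total = 4 + 0 + 5 + 4 + 4 + 0 + 0 + 1 = 18

18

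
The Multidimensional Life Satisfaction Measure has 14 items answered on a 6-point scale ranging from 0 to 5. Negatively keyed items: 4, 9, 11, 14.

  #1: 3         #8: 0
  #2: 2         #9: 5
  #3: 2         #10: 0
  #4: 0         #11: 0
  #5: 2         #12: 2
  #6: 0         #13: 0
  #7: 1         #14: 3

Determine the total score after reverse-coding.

24

Reversing items 4, 9, 11 and 14 with 5 − raw:
Total = 3 + 2 + 2 + (5−0) + 2 + 0 + 1 + 0 + (5−5) + 0 + (5−0) + 2 + 0 + (5−3)
      = 3 + 2 + 2 + 5 + 2 + 0 + 1 + 0 + 0 + 0 + 5 + 2 + 0 + 2 = 24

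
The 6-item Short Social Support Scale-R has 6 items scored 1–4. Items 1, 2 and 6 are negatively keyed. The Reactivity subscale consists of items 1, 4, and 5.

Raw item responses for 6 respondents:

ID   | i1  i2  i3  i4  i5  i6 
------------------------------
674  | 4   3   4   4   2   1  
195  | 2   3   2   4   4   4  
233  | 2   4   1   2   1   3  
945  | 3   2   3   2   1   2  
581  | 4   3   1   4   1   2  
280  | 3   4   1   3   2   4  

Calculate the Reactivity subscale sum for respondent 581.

Respondent 581 raw: 4, 3, 1, 4, 1, 2.
Reactivity items: 1, 4, 5.
Reverse-coded (reverse-coded value = 5 − response):
  item 1: 5 − 4 = 1
  item 4: 4
  item 5: 1
Sum = 1 + 4 + 1 = 6

6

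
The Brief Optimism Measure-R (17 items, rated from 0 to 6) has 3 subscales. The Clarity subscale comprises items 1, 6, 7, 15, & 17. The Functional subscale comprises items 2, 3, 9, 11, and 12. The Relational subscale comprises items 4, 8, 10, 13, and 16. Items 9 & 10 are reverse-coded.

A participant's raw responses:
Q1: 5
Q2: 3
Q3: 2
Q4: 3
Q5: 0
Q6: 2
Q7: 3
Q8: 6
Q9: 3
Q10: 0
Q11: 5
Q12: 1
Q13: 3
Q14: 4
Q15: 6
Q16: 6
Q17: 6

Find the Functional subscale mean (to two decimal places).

2.80

Functional items: 2, 3, 9, 11, 12.
Of these, item 9 is reverse-coded; reversed = (0+6) − raw = 6 − raw.
  item 2: 3
  item 3: 2
  item 9: 6 − 3 = 3
  item 11: 5
  item 12: 1
Sum = 3 + 2 + 3 + 5 + 1 = 14
Mean = 14 / 5 = 2.80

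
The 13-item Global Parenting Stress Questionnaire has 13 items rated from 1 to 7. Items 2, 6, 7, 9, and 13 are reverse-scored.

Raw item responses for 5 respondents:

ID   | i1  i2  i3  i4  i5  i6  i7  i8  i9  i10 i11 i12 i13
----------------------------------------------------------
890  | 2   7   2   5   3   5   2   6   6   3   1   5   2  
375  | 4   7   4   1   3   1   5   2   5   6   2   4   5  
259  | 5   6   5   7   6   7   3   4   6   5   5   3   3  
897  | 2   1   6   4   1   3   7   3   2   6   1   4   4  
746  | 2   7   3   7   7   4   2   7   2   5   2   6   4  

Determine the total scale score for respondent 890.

45

Respondent 890 raw: 2, 7, 2, 5, 3, 5, 2, 6, 6, 3, 1, 5, 2.
Reverse-coded (on a 1–7 scale, reversed = 8 − raw):
  item 1: 2
  item 2: 8 − 7 = 1
  item 3: 2
  item 4: 5
  item 5: 3
  item 6: 8 − 5 = 3
  item 7: 8 − 2 = 6
  item 8: 6
  item 9: 8 − 6 = 2
  item 10: 3
  item 11: 1
  item 12: 5
  item 13: 8 − 2 = 6
Sum = 2 + 1 + 2 + 5 + 3 + 3 + 6 + 6 + 2 + 3 + 1 + 5 + 6 = 45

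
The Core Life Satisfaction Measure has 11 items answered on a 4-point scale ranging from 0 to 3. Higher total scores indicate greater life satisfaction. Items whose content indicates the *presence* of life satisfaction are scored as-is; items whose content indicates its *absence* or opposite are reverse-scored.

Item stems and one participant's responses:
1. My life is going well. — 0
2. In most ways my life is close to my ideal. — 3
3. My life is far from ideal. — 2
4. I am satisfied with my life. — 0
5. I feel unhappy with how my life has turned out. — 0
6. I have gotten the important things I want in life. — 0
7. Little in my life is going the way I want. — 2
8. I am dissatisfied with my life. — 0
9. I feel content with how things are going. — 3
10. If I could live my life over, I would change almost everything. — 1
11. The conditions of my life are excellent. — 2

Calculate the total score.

18

Items 3, 5, 7, 8, 10 describe the absence/opposite of life satisfaction → reverse-score.
reversed = (0+3) − raw = 3 − raw.
  item 1: 0
  item 2: 3
  item 3: 3 − 2 = 1
  item 4: 0
  item 5: 3 − 0 = 3
  item 6: 0
  item 7: 3 − 2 = 1
  item 8: 3 − 0 = 3
  item 9: 3
  item 10: 3 − 1 = 2
  item 11: 2
Total = 0 + 3 + 1 + 0 + 3 + 0 + 1 + 3 + 3 + 2 + 2 = 18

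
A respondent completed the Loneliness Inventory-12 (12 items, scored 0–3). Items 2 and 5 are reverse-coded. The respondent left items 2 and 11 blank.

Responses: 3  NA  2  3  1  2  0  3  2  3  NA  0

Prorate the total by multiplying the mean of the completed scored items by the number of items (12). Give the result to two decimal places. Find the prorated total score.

24.00

Reverse-coded (on a 0–3 scale, reversed = 3 − raw):
  item 5: 3 − 1 = 2
Completed scored items (10 of 12): 3, 2, 3, 2, 2, 0, 3, 2, 3, 0; sum = 20.
Person mean = 20 / 10 ≈ 2.0000
Prorated total = (20 / 10) × 12 = 24.00 (to 2 dp)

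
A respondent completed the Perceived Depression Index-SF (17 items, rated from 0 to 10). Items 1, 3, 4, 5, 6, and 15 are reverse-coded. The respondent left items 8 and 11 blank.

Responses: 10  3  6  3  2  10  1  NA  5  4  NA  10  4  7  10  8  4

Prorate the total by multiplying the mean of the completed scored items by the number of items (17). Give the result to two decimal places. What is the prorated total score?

Reverse-coded (reversed = (0+10) − raw = 10 − raw):
  item 1: 10 − 10 = 0
  item 3: 10 − 6 = 4
  item 4: 10 − 3 = 7
  item 5: 10 − 2 = 8
  item 6: 10 − 10 = 0
  item 15: 10 − 10 = 0
Completed scored items (15 of 17): 0, 3, 4, 7, 8, 0, 1, 5, 4, 10, 4, 7, 0, 8, 4; sum = 65.
Person mean = 65 / 15 ≈ 4.3333
Prorated total = (65 / 15) × 17 = 73.67 (to 2 dp)

73.67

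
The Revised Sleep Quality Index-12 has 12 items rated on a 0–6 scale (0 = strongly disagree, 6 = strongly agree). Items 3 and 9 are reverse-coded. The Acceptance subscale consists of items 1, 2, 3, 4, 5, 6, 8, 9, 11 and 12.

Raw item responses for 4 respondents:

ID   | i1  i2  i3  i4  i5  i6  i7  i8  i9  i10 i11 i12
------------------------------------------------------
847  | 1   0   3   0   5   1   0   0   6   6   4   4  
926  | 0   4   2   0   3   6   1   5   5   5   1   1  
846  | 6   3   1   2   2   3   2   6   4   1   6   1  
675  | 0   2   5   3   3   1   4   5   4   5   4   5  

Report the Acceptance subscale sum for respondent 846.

36

Respondent 846 raw: 6, 3, 1, 2, 2, 3, 2, 6, 4, 1, 6, 1.
Acceptance items: 1, 2, 3, 4, 5, 6, 8, 9, 11, 12.
Reverse-coded (reverse-coded value = 6 − response):
  item 1: 6
  item 2: 3
  item 3: 6 − 1 = 5
  item 4: 2
  item 5: 2
  item 6: 3
  item 8: 6
  item 9: 6 − 4 = 2
  item 11: 6
  item 12: 1
Sum = 6 + 3 + 5 + 2 + 2 + 3 + 6 + 2 + 6 + 1 = 36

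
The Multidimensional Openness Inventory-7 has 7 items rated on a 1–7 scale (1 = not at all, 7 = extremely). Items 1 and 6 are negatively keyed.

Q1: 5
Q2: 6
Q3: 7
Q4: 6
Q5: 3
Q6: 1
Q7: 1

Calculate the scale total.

33

Negatively keyed items use 8 − raw:
  item 1: 8 − 5 = 3
  item 6: 8 − 1 = 7
After reverse-coding: 3, 6, 7, 6, 3, 7, 1
Total = 3 + 6 + 7 + 6 + 3 + 7 + 1 = 33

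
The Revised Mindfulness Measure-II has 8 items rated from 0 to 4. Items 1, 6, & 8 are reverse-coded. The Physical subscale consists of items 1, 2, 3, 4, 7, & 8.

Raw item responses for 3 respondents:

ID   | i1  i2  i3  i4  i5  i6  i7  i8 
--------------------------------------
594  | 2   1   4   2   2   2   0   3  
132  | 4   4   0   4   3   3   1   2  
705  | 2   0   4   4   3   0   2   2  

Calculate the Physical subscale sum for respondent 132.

11

Respondent 132 raw: 4, 4, 0, 4, 3, 3, 1, 2.
Physical items: 1, 2, 3, 4, 7, 8.
Reverse-coded (reverse-coded value = 4 − response):
  item 1: 4 − 4 = 0
  item 2: 4
  item 3: 0
  item 4: 4
  item 7: 1
  item 8: 4 − 2 = 2
Sum = 0 + 4 + 0 + 4 + 1 + 2 = 11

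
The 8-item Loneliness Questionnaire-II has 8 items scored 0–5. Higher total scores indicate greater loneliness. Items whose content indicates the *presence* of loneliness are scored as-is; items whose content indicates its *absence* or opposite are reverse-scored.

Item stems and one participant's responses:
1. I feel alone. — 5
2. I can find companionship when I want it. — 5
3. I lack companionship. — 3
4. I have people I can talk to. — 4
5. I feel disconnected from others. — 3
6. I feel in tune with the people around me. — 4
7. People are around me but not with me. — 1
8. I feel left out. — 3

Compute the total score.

Items 2, 4, 6 describe the absence/opposite of loneliness → reverse-score.
on a 0–5 scale, reversed = 5 − raw.
  item 1: 5
  item 2: 5 − 5 = 0
  item 3: 3
  item 4: 5 − 4 = 1
  item 5: 3
  item 6: 5 − 4 = 1
  item 7: 1
  item 8: 3
Total = 5 + 0 + 3 + 1 + 3 + 1 + 1 + 3 = 17

17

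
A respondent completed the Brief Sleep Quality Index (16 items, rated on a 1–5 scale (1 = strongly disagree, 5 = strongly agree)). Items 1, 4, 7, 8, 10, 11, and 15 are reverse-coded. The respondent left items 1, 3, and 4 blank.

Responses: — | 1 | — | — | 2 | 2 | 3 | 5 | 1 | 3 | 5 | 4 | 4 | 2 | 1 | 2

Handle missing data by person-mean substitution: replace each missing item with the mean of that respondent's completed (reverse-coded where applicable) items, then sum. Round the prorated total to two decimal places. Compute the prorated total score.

38.15

Reverse-coded (reverse-coded value = 6 − response):
  item 7: 6 − 3 = 3
  item 8: 6 − 5 = 1
  item 10: 6 − 3 = 3
  item 11: 6 − 5 = 1
  item 15: 6 − 1 = 5
Completed scored items (13 of 16): 1, 2, 2, 3, 1, 1, 3, 1, 4, 4, 2, 5, 2; sum = 31.
Person mean = 31 / 13 ≈ 2.3846
Prorated total = (31 / 13) × 16 = 38.15 (to 2 dp)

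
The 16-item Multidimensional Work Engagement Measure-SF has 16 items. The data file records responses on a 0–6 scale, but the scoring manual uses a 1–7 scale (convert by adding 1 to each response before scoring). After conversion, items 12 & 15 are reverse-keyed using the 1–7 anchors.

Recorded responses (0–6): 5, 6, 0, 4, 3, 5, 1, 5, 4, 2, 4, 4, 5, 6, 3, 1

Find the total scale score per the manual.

Convert to 1–7: 6, 7, 1, 5, 4, 6, 2, 6, 5, 3, 5, 5, 6, 7, 4, 2
Reverse-coded (reverse-coded value = 8 − response):
  item 12: 8 − 5 = 3
  item 15: 8 − 4 = 4
Scored: 6, 7, 1, 5, 4, 6, 2, 6, 5, 3, 5, 3, 6, 7, 4, 2
Total = 72

72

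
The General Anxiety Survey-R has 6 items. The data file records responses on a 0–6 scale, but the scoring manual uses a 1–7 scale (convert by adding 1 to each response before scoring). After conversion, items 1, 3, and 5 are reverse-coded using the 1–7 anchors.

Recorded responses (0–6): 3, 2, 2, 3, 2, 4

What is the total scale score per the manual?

26

Convert to 1–7: 4, 3, 3, 4, 3, 5
Reverse-coded (reversed = (1+7) − raw = 8 − raw):
  item 1: 8 − 4 = 4
  item 3: 8 − 3 = 5
  item 5: 8 − 3 = 5
Scored: 4, 3, 5, 4, 5, 5
Total = 26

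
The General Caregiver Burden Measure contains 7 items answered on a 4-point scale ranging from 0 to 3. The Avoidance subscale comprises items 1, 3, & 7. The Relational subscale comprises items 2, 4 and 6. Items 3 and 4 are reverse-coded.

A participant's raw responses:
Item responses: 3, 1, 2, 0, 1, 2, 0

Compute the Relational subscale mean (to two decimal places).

Relational items: 2, 4, 6.
Of these, item 4 is reverse-coded; reversed = (0+3) − raw = 3 − raw.
  item 2: 1
  item 4: 3 − 0 = 3
  item 6: 2
Sum = 1 + 3 + 2 = 6
Mean = 6 / 3 = 2.00

2.00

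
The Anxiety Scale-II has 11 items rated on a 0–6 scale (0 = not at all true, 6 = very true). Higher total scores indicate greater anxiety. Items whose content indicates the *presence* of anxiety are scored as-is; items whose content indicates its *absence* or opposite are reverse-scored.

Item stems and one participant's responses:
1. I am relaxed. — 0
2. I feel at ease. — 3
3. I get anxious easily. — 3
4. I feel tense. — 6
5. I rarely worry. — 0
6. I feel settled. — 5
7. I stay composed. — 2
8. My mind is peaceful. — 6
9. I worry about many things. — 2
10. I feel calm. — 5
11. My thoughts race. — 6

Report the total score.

38

Items 1, 2, 5, 6, 7, 8, 10 describe the absence/opposite of anxiety → reverse-score.
reverse-coded value = 6 − response.
  item 1: 6 − 0 = 6
  item 2: 6 − 3 = 3
  item 3: 3
  item 4: 6
  item 5: 6 − 0 = 6
  item 6: 6 − 5 = 1
  item 7: 6 − 2 = 4
  item 8: 6 − 6 = 0
  item 9: 2
  item 10: 6 − 5 = 1
  item 11: 6
Total = 6 + 3 + 3 + 6 + 6 + 1 + 4 + 0 + 2 + 1 + 6 = 38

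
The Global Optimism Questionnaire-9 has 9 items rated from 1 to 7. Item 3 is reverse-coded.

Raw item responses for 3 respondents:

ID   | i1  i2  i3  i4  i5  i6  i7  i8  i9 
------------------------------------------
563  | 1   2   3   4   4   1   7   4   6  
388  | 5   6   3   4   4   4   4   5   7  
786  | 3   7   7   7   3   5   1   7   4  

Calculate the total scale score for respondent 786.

38

Respondent 786 raw: 3, 7, 7, 7, 3, 5, 1, 7, 4.
Reverse-coded (reverse-coded value = 8 − response):
  item 1: 3
  item 2: 7
  item 3: 8 − 7 = 1
  item 4: 7
  item 5: 3
  item 6: 5
  item 7: 1
  item 8: 7
  item 9: 4
Sum = 3 + 7 + 1 + 7 + 3 + 5 + 1 + 7 + 4 = 38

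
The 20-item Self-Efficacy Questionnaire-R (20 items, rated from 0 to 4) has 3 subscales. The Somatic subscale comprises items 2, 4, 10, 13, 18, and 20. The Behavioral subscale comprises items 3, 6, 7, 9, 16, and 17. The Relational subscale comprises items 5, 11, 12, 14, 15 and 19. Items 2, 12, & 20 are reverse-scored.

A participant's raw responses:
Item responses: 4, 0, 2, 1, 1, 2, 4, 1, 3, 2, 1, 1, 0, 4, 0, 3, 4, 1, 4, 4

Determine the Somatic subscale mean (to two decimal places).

Somatic items: 2, 4, 10, 13, 18, 20.
Of these, items 2 and 20 are reverse-scored; reversed = (0+4) − raw = 4 − raw.
  item 2: 4 − 0 = 4
  item 4: 1
  item 10: 2
  item 13: 0
  item 18: 1
  item 20: 4 − 4 = 0
Sum = 4 + 1 + 2 + 0 + 1 + 0 = 8
Mean = 8 / 6 = 1.33

1.33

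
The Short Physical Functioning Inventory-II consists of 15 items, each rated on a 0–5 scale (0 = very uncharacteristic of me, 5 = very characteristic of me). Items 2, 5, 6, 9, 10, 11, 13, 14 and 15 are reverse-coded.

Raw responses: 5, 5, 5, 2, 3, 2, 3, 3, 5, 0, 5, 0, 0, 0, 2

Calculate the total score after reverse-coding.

41

Reverse-coded items (on a 0–5 scale, reversed = 5 − raw):
  item 2: 5 − 5 = 0
  item 5: 5 − 3 = 2
  item 6: 5 − 2 = 3
  item 9: 5 − 5 = 0
  item 10: 5 − 0 = 5
  item 11: 5 − 5 = 0
  item 13: 5 − 0 = 5
  item 14: 5 − 0 = 5
  item 15: 5 − 2 = 3
Scored responses: 5, 0, 5, 2, 2, 3, 3, 3, 0, 5, 0, 0, 5, 5, 3
Total = 5 + 0 + 5 + 2 + 2 + 3 + 3 + 3 + 0 + 5 + 0 + 0 + 5 + 5 + 3 = 41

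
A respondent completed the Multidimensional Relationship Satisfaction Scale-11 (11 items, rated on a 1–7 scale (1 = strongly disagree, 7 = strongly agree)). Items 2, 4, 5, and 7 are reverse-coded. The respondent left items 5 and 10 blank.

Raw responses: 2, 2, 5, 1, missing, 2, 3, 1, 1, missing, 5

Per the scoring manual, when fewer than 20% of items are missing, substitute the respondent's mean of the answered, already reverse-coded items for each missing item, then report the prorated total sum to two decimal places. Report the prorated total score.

41.56

Reverse-coded (reverse-coded value = 8 − response):
  item 2: 8 − 2 = 6
  item 4: 8 − 1 = 7
  item 7: 8 − 3 = 5
Completed scored items (9 of 11): 2, 6, 5, 7, 2, 5, 1, 1, 5; sum = 34.
Person mean = 34 / 9 ≈ 3.7778
Prorated total = (34 / 9) × 11 = 41.56 (to 2 dp)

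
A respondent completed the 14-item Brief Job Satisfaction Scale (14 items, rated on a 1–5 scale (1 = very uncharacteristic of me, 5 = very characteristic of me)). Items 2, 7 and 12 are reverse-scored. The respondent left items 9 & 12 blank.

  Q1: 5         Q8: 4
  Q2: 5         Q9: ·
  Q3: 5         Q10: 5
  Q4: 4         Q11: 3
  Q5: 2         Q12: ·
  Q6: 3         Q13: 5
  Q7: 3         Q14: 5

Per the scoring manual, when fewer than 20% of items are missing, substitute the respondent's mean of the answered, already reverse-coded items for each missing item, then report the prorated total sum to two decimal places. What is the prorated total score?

Reverse-coded (reverse-coded value = 6 − response):
  item 2: 6 − 5 = 1
  item 7: 6 − 3 = 3
Completed scored items (12 of 14): 5, 1, 5, 4, 2, 3, 3, 4, 5, 3, 5, 5; sum = 45.
Person mean = 45 / 12 ≈ 3.7500
Prorated total = (45 / 12) × 14 = 52.50 (to 2 dp)

52.50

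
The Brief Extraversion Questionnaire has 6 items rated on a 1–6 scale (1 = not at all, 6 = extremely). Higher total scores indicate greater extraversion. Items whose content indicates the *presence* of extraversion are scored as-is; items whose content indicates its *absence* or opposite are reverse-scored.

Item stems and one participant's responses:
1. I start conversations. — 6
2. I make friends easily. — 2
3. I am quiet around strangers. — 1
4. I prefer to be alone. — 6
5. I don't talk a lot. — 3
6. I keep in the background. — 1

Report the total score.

Items 3, 4, 5, 6 describe the absence/opposite of extraversion → reverse-score.
on a 1–6 scale, reversed = 7 − raw.
  item 1: 6
  item 2: 2
  item 3: 7 − 1 = 6
  item 4: 7 − 6 = 1
  item 5: 7 − 3 = 4
  item 6: 7 − 1 = 6
Total = 6 + 2 + 6 + 1 + 4 + 6 = 25

25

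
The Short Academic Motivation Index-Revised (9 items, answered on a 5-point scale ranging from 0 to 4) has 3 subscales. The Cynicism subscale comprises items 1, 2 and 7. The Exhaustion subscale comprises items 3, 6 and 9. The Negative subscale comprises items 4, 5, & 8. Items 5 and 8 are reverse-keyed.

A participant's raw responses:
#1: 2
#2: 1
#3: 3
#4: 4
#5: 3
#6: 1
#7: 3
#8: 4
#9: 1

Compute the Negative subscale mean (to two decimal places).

Negative items: 4, 5, 8.
Of these, items 5 and 8 are reverse-keyed; reversed = (0+4) − raw = 4 − raw.
  item 4: 4
  item 5: 4 − 3 = 1
  item 8: 4 − 4 = 0
Sum = 4 + 1 + 0 = 5
Mean = 5 / 3 = 1.67

1.67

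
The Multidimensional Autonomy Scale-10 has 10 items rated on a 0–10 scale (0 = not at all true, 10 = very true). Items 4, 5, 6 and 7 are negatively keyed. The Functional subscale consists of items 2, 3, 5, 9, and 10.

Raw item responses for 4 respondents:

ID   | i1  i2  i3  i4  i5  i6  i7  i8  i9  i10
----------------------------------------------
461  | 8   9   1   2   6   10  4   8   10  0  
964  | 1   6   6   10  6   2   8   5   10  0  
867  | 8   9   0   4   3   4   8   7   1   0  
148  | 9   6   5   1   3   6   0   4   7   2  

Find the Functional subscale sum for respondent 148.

Respondent 148 raw: 9, 6, 5, 1, 3, 6, 0, 4, 7, 2.
Functional items: 2, 3, 5, 9, 10.
Reverse-coded (reversed = (0+10) − raw = 10 − raw):
  item 2: 6
  item 3: 5
  item 5: 10 − 3 = 7
  item 9: 7
  item 10: 2
Sum = 6 + 5 + 7 + 7 + 2 = 27

27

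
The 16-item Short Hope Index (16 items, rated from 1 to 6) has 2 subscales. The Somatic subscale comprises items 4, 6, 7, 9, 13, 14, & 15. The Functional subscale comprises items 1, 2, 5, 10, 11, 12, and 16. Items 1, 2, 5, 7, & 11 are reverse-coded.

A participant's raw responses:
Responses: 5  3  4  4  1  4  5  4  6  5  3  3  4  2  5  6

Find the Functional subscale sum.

30

Functional items: 1, 2, 5, 10, 11, 12, 16.
Of these, items 1, 2, 5, and 11 are reverse-coded; on a 1–6 scale, reversed = 7 − raw.
  item 1: 7 − 5 = 2
  item 2: 7 − 3 = 4
  item 5: 7 − 1 = 6
  item 10: 5
  item 11: 7 − 3 = 4
  item 12: 3
  item 16: 6
Sum = 2 + 4 + 6 + 5 + 4 + 3 + 6 = 30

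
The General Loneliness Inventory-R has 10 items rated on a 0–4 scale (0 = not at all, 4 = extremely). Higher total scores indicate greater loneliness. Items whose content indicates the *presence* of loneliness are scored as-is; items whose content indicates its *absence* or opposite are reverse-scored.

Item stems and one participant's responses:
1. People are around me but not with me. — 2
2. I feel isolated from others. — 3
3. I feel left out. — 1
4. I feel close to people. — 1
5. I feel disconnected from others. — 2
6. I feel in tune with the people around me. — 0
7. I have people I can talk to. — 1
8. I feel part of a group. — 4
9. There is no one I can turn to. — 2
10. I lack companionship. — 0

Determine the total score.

Items 4, 6, 7, 8 describe the absence/opposite of loneliness → reverse-score.
reverse-coded value = 4 − response.
  item 1: 2
  item 2: 3
  item 3: 1
  item 4: 4 − 1 = 3
  item 5: 2
  item 6: 4 − 0 = 4
  item 7: 4 − 1 = 3
  item 8: 4 − 4 = 0
  item 9: 2
  item 10: 0
Total = 2 + 3 + 1 + 3 + 2 + 4 + 3 + 0 + 2 + 0 = 20

20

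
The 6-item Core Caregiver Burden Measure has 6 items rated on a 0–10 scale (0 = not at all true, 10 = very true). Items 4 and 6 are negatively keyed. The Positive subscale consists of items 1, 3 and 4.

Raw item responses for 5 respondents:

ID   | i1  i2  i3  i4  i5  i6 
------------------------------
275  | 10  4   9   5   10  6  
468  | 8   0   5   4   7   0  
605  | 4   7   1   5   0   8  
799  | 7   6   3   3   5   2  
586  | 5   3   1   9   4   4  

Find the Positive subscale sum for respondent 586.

Respondent 586 raw: 5, 3, 1, 9, 4, 4.
Positive items: 1, 3, 4.
Reverse-coded (reverse-coded value = 10 − response):
  item 1: 5
  item 3: 1
  item 4: 10 − 9 = 1
Sum = 5 + 1 + 1 = 7

7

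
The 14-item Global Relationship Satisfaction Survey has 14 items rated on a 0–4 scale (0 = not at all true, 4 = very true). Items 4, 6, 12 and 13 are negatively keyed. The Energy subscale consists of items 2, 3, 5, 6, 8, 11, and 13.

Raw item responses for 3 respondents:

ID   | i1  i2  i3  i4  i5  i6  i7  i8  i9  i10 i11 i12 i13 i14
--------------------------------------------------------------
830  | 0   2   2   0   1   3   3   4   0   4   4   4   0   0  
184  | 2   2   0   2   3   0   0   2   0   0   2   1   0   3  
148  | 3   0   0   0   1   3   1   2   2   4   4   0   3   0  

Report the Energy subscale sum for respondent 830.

18

Respondent 830 raw: 0, 2, 2, 0, 1, 3, 3, 4, 0, 4, 4, 4, 0, 0.
Energy items: 2, 3, 5, 6, 8, 11, 13.
Reverse-coded (reverse-coded value = 4 − response):
  item 2: 2
  item 3: 2
  item 5: 1
  item 6: 4 − 3 = 1
  item 8: 4
  item 11: 4
  item 13: 4 − 0 = 4
Sum = 2 + 2 + 1 + 1 + 4 + 4 + 4 = 18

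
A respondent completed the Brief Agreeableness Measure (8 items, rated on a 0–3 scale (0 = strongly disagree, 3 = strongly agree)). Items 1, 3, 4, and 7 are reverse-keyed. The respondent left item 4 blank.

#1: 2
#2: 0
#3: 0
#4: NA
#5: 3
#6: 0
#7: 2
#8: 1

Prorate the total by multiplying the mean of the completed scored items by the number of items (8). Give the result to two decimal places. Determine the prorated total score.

10.29

Reverse-coded (reverse-coded value = 3 − response):
  item 1: 3 − 2 = 1
  item 3: 3 − 0 = 3
  item 7: 3 − 2 = 1
Completed scored items (7 of 8): 1, 0, 3, 3, 0, 1, 1; sum = 9.
Person mean = 9 / 7 ≈ 1.2857
Prorated total = (9 / 7) × 8 = 10.29 (to 2 dp)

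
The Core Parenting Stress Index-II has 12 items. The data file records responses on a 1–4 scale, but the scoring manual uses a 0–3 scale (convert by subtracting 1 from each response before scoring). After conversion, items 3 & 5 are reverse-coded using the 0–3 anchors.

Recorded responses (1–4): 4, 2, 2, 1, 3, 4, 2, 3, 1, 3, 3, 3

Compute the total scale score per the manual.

19

Convert to 0–3: 3, 1, 1, 0, 2, 3, 1, 2, 0, 2, 2, 2
Reverse-coded (reverse-coded value = 3 − response):
  item 3: 3 − 1 = 2
  item 5: 3 − 2 = 1
Scored: 3, 1, 2, 0, 1, 3, 1, 2, 0, 2, 2, 2
Total = 19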